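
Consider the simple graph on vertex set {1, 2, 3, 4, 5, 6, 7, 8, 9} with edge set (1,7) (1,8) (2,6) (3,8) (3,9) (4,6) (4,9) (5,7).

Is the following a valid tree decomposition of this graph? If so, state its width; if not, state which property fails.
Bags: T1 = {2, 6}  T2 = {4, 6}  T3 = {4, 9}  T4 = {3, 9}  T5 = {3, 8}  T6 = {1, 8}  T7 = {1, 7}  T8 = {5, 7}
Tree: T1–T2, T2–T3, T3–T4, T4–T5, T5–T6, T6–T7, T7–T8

Yes; width 1.

Checking the three conditions: (i) the bags cover all of {1, 2, 3, 4, 5, 6, 7, 8, 9}; (ii) for each edge, some bag contains both endpoints; (iii) the bags containing any fixed vertex form a subtree. All hold, so the decomposition is valid with width 2 − 1 = 1.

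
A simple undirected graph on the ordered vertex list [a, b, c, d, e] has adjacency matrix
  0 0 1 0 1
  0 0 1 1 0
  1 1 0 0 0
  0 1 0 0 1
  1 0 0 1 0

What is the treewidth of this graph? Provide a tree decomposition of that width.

Each bag holds 3 vertices, so the decomposition has width 2, which upper-bounds the treewidth. The edges a–c–b–d–e–a form a cycle, so G is not a tree and its treewidth is at least 2. The upper and lower bounds meet at 2, so that is the treewidth.

Treewidth 2.
One optimal decomposition is:
Bags: B1 = {a, b, c}  B2 = {a, b, d}  B3 = {a, d, e}
Tree: B1–B2, B2–B3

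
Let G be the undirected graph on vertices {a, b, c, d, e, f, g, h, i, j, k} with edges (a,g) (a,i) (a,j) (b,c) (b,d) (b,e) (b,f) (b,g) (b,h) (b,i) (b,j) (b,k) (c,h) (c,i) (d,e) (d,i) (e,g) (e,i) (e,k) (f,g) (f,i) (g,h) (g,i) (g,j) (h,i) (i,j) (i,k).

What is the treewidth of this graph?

3

A width-3 tree decomposition is:
Bags: B1 = {b, e, g, i}  B2 = {b, g, i, j}  B3 = {b, e, i, k}  B4 = {b, g, h, i}  B5 = {b, c, h, i}  B6 = {b, d, e, i}  B7 = {b, f, g, i}  B8 = {a, g, i, j}
Tree: B1–B2, B1–B3, B2–B4, B4–B5, B3–B6, B4–B7, B2–B8
Every bag has size at most 4, so the width is 4 − 1 = 3 and tw(G) ≤ 3. Conversely, {a, g, i, j} is a clique of size 4, and the vertices of any clique must share a bag in every tree decomposition; so some bag has ≥ 4 vertices and tw(G) ≥ 3. The upper and lower bounds meet at 3, so that is the treewidth.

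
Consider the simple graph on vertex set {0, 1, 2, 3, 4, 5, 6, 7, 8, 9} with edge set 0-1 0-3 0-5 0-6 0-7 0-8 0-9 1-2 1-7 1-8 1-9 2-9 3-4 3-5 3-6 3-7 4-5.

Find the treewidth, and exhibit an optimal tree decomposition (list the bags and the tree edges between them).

Each bag holds 3 vertices, so the decomposition has width 2, which upper-bounds the treewidth. For the lower bound, the 3 vertices {0, 1, 8} are pairwise adjacent, and any tree decomposition puts a clique entirely inside one bag — forcing width ≥ 2. Hence tw(G) = 2 exactly.

Treewidth 2.
One optimal decomposition is:
Bags: B1 = {0, 3, 7}  B2 = {0, 1, 7}  B3 = {0, 3, 6}  B4 = {0, 1, 8}  B5 = {0, 1, 9}  B6 = {1, 2, 9}  B7 = {0, 3, 5}  B8 = {3, 4, 5}
Tree: B1–B2, B1–B3, B2–B4, B2–B5, B5–B6, B1–B7, B7–B8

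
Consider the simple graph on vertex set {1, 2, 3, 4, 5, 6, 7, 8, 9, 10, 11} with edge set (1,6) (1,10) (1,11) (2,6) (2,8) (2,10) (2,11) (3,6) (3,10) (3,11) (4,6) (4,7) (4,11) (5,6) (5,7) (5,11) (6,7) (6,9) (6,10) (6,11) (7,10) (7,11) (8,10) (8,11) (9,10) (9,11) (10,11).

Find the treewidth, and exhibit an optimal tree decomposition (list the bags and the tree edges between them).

Every bag has size at most 4, so the width is 4 − 1 = 3 and tw(G) ≤ 3. Conversely, {2, 8, 10, 11} is a clique of size 4, and the vertices of any clique must share a bag in every tree decomposition; so some bag has ≥ 4 vertices and tw(G) ≥ 3. Combining the bounds, tw(G) = 3.

Treewidth 3.
Bags: B1 = {6, 7, 10, 11}  B2 = {1, 6, 10, 11}  B3 = {6, 9, 10, 11}  B4 = {2, 6, 10, 11}  B5 = {4, 6, 7, 11}  B6 = {3, 6, 10, 11}  B7 = {2, 8, 10, 11}  B8 = {5, 6, 7, 11}
Tree: B1–B2, B2–B3, B1–B4, B1–B5, B2–B6, B4–B7, B5–B8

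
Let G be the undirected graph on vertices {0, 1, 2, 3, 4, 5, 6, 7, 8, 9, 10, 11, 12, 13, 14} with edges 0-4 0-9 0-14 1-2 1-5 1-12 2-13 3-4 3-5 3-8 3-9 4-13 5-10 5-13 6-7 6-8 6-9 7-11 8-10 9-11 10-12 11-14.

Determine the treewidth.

A width-3 tree decomposition is:
Bags: B1 = {6, 7, 11, 14}  B2 = {6, 9, 11, 14}  B3 = {0, 6, 9, 14}  B4 = {0, 6, 8, 9}  B5 = {0, 3, 8, 9}  B6 = {0, 3, 4, 8}  B7 = {3, 4, 8, 10}  B8 = {3, 4, 5, 10}  B9 = {4, 5, 10, 13}  B10 = {5, 10, 12, 13}  B11 = {1, 5, 12, 13}  B12 = {1, 2, 12, 13}
Tree: B1–B2, B2–B3, B3–B4, B4–B5, B5–B6, B6–B7, B7–B8, B8–B9, B9–B10, B10–B11, B11–B12
Every bag has size at most 4, so the width is 4 − 1 = 3 and tw(G) ≤ 3. For the lower bound: the 4 vertex sets {7,11,14}, {6}, {9}, {0,3,4,8} are disjoint, each induces a connected subgraph, and every pair is joined by at least one edge of G. Contracting each set to a single vertex therefore yields K_{4} as a minor, and since treewidth is minor-monotone, tw(G) ≥ tw(K_{4}) = 3. Therefore the treewidth is 3.

3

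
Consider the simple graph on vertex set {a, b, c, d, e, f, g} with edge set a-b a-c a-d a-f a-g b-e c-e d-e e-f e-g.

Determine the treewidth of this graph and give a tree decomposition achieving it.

Each bag holds 3 vertices, so the decomposition has width 2, which upper-bounds the treewidth. For the lower bound, G contains the cycle e–g–a–d–e, so G is not a forest; only forests have treewidth ≤ 1, hence tw(G) ≥ 2. The upper and lower bounds meet at 2, so that is the treewidth.

Treewidth 2.
Bags: B1 = {a, e, g}  B2 = {a, d, e}  B3 = {a, b, e}  B4 = {a, c, e}  B5 = {a, e, f}
Tree: B1–B2, B2–B3, B3–B4, B4–B5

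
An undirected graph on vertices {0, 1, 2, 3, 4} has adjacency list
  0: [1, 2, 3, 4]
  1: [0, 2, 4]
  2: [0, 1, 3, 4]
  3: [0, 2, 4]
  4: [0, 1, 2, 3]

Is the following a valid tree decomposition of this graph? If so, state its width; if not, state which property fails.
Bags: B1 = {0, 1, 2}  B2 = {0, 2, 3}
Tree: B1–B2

A tree decomposition must satisfy three properties: every vertex lies in some bag; for every edge, both endpoints lie together in some bag; and for every vertex, the bags containing it form a connected subtree. Here vertex 4 appears in no bag, so the decomposition is invalid.

No — vertex 4 appears in no bag.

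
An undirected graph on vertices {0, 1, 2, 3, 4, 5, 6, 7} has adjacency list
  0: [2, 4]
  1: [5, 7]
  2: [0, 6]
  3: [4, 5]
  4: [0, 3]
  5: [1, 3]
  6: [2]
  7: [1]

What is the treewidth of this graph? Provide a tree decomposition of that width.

Every bag has size at most 2, so the width is 2 − 1 = 1 and tw(G) ≤ 1. G has an edge, so its treewidth is at least 1. Hence tw(G) = 1 exactly.

Treewidth 1.
One optimal decomposition is:
Bags: B1 = {1, 7}  B2 = {1, 5}  B3 = {3, 5}  B4 = {3, 4}  B5 = {0, 4}  B6 = {0, 2}  B7 = {2, 6}
Tree: B1–B2, B2–B3, B3–B4, B4–B5, B5–B6, B6–B7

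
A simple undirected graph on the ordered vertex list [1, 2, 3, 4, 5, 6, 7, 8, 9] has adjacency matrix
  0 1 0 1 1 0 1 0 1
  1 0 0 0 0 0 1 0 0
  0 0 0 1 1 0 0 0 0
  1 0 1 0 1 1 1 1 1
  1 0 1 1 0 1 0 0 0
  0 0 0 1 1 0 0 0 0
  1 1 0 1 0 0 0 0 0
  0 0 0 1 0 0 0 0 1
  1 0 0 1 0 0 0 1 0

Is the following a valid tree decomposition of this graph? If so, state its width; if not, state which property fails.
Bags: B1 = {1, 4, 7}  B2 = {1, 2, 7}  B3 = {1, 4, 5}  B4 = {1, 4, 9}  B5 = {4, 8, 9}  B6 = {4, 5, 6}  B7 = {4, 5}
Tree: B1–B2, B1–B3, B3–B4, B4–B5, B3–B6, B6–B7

No — vertex 3 appears in no bag.

A tree decomposition must satisfy three properties: every vertex lies in some bag; for every edge, both endpoints lie together in some bag; and for every vertex, the bags containing it form a connected subtree. Here vertex 3 appears in no bag, so the decomposition is invalid.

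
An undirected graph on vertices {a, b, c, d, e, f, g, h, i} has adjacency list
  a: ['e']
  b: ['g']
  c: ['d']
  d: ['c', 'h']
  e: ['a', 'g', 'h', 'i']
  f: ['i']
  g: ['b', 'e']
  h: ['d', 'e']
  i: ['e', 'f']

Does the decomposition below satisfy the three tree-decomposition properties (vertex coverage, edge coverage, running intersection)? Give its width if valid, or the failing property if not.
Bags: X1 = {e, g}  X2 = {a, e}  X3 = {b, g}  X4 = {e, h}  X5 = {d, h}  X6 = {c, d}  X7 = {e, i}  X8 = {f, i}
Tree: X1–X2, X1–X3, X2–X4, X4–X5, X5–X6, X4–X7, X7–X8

Yes; width 1.

Every vertex of G appears in some bag (union = {a, b, c, d, e, f, g, h, i}); every edge is covered by a bag; and for each vertex v the set of bags containing v is connected in the bag tree. The decomposition is therefore valid. The largest bag has 2 vertices, so the width is 1.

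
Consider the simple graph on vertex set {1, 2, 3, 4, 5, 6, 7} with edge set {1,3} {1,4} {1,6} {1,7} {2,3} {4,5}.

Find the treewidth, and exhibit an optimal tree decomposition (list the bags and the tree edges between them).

Every bag has size at most 2, so the width is 2 − 1 = 1 and tw(G) ≤ 1. Any graph with an edge has treewidth ≥ 1, and G has the edge 3–2. Therefore the treewidth is 1.

Treewidth 1.
One optimal decomposition is:
Bags: B1 = {2, 3}  B2 = {1, 3}  B3 = {1, 4}  B4 = {1, 7}  B5 = {4, 5}  B6 = {1, 6}
Tree: B1–B2, B2–B3, B3–B4, B3–B5, B3–B6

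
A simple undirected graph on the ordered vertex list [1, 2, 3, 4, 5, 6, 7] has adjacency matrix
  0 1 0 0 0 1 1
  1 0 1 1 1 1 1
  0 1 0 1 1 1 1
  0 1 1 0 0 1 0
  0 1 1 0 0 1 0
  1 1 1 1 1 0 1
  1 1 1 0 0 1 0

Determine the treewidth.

3

A width-3 tree decomposition is:
Bags: B1 = {2, 3, 6, 7}  B2 = {2, 3, 5, 6}  B3 = {2, 3, 4, 6}  B4 = {1, 2, 6, 7}
Tree: B1–B2, B2–B3, B1–B4
The largest bag has 4 vertices, giving width 3; this decomposition certifies tw(G) ≤ 3. On the other hand G contains the 4-clique {1, 2, 6, 7}. A clique must lie in a single bag of any decomposition, so no decomposition can have width below 3. Combining the bounds, tw(G) = 3.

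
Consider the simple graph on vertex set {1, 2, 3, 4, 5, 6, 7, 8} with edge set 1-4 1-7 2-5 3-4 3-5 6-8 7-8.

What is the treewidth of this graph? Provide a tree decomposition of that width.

Treewidth 1.
One such decomposition:
Bags: B1 = {2, 5}  B2 = {3, 5}  B3 = {3, 4}  B4 = {1, 4}  B5 = {1, 7}  B6 = {7, 8}  B7 = {6, 8}
Tree: B1–B2, B2–B3, B3–B4, B4–B5, B5–B6, B6–B7

Every bag has size at most 2, so the width is 2 − 1 = 1 and tw(G) ≤ 1. G has an edge, so its treewidth is at least 1. Therefore the treewidth is 1.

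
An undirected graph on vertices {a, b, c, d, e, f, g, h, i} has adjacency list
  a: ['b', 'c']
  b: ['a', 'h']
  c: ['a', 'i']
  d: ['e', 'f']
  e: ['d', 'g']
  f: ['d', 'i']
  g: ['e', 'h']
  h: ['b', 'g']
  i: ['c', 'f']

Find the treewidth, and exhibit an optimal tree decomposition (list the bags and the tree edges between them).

Treewidth 2.
One optimal decomposition is:
Bags: B1 = {d, f, i}  B2 = {c, d, i}  B3 = {a, c, d}  B4 = {a, b, d}  B5 = {b, d, h}  B6 = {d, g, h}  B7 = {d, e, g}
Tree: B1–B2, B2–B3, B3–B4, B4–B5, B5–B6, B6–B7

The largest bag has 3 vertices, giving width 2; this decomposition certifies tw(G) ≤ 2. The edges d–f–i–c–a–b–h–g–e–d form a cycle, so G is not a tree and its treewidth is at least 2. The upper and lower bounds meet at 2, so that is the treewidth.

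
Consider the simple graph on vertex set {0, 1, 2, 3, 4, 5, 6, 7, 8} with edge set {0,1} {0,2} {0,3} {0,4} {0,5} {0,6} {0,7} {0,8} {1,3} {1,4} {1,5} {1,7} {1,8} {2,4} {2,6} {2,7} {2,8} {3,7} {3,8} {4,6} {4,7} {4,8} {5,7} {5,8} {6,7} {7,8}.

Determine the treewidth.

A width-4 tree decomposition is:
Bags: B1 = {0, 2, 4, 7, 8}  B2 = {0, 1, 4, 7, 8}  B3 = {0, 2, 4, 6, 7}  B4 = {0, 1, 3, 7, 8}  B5 = {0, 1, 5, 7, 8}
Tree: B1–B2, B1–B3, B2–B4, B2–B5
Each bag holds 5 vertices, so the decomposition has width 4, which upper-bounds the treewidth. Conversely, {0, 1, 3, 7, 8} is a clique of size 5, and the vertices of any clique must share a bag in every tree decomposition; so some bag has ≥ 5 vertices and tw(G) ≥ 4. Therefore the treewidth is 4.

4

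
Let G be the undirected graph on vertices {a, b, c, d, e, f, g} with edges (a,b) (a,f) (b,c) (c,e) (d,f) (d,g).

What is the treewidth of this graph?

A width-1 tree decomposition is:
Bags: B1 = {c, e}  B2 = {b, c}  B3 = {a, b}  B4 = {a, f}  B5 = {d, f}  B6 = {d, g}
Tree: B1–B2, B2–B3, B3–B4, B4–B5, B5–B6
Every bag has size at most 2, so the width is 2 − 1 = 1 and tw(G) ≤ 1. Since G has at least one edge (e.g. e–c), it is not an edgeless graph, so tw(G) ≥ 1. Therefore the treewidth is 1.

1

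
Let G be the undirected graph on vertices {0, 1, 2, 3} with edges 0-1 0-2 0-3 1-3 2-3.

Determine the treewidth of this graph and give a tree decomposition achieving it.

Treewidth 2.
One such decomposition:
Bags: B1 = {0, 1, 3}  B2 = {0, 2, 3}
Tree: B1–B2

Each bag holds 3 vertices, so the decomposition has width 2, which upper-bounds the treewidth. Conversely, {0, 1, 3} is a clique of size 3, and the vertices of any clique must share a bag in every tree decomposition; so some bag has ≥ 3 vertices and tw(G) ≥ 2. Hence tw(G) = 2 exactly.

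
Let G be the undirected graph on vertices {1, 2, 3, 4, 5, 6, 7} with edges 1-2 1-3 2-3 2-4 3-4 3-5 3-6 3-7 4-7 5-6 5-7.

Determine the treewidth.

A width-2 tree decomposition is:
Bags: B1 = {3, 4, 7}  B2 = {2, 3, 4}  B3 = {3, 5, 7}  B4 = {1, 2, 3}  B5 = {3, 5, 6}
Tree: B1–B2, B1–B3, B2–B4, B3–B5
The largest bag has 3 vertices, giving width 2; this decomposition certifies tw(G) ≤ 2. On the other hand G contains the 3-clique {1, 2, 3}. A clique must lie in a single bag of any decomposition, so no decomposition can have width below 2. Combining the bounds, tw(G) = 2.

2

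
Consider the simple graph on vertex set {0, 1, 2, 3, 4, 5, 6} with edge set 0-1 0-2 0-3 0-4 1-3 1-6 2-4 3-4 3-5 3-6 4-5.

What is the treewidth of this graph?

2

A width-2 tree decomposition is:
Bags: B1 = {0, 3, 4}  B2 = {0, 1, 3}  B3 = {0, 2, 4}  B4 = {3, 4, 5}  B5 = {1, 3, 6}
Tree: B1–B2, B1–B3, B1–B4, B2–B5
Every bag has size at most 3, so the width is 3 − 1 = 2 and tw(G) ≤ 2. Conversely, {0, 2, 4} is a clique of size 3, and the vertices of any clique must share a bag in every tree decomposition; so some bag has ≥ 3 vertices and tw(G) ≥ 2. The upper and lower bounds meet at 2, so that is the treewidth.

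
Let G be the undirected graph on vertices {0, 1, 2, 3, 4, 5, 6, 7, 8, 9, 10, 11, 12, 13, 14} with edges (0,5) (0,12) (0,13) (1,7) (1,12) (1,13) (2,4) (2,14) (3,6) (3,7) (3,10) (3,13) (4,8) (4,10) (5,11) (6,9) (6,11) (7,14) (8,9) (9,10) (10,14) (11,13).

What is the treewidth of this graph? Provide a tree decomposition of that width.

Treewidth 3.
One such decomposition:
Bags: B1 = {0, 5, 11, 12}  B2 = {0, 11, 12, 13}  B3 = {1, 11, 12, 13}  B4 = {1, 6, 11, 13}  B5 = {1, 3, 6, 13}  B6 = {1, 3, 6, 7}  B7 = {3, 6, 7, 9}  B8 = {3, 7, 9, 10}  B9 = {7, 9, 10, 14}  B10 = {8, 9, 10, 14}  B11 = {4, 8, 10, 14}  B12 = {2, 4, 8, 14}
Tree: B1–B2, B2–B3, B3–B4, B4–B5, B5–B6, B6–B7, B7–B8, B8–B9, B9–B10, B10–B11, B11–B12

Each bag holds 4 vertices, so the decomposition has width 3, which upper-bounds the treewidth. For the lower bound: the 4 vertex sets {0,5,12}, {11}, {13}, {1,3,6,7} are disjoint, each induces a connected subgraph, and every pair is joined by at least one edge of G. Contracting each set to a single vertex therefore yields K_{4} as a minor, and since treewidth is minor-monotone, tw(G) ≥ tw(K_{4}) = 3. Combining the bounds, tw(G) = 3.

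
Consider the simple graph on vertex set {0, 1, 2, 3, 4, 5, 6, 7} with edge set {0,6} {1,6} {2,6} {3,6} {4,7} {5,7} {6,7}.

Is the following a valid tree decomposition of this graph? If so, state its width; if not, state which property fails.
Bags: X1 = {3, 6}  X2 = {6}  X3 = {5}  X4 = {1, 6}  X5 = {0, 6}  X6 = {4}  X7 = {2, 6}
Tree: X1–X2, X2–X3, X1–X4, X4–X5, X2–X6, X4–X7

A tree decomposition must satisfy three properties: every vertex lies in some bag; for every edge, both endpoints lie together in some bag; and for every vertex, the bags containing it form a connected subtree. Here vertex 7 appears in no bag, so the decomposition is invalid.

No — vertex 7 appears in no bag.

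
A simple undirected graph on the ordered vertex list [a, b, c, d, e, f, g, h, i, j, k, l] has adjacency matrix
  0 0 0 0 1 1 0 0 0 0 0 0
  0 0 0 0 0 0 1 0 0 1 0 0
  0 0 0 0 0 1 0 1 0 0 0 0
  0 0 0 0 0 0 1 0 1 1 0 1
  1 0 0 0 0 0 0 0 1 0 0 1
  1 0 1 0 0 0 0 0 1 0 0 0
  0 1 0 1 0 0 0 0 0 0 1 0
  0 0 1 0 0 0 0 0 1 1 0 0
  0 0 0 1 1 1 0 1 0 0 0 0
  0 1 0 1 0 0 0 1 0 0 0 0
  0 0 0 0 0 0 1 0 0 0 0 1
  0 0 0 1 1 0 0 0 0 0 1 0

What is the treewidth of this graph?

3

A width-3 tree decomposition is:
Bags: B1 = {a, c, f, h}  B2 = {a, f, h, i}  B3 = {a, e, h, i}  B4 = {e, h, i, j}  B5 = {d, e, i, j}  B6 = {d, e, j, l}  B7 = {b, d, j, l}  B8 = {b, d, g, l}  B9 = {b, g, k, l}
Tree: B1–B2, B2–B3, B3–B4, B4–B5, B5–B6, B6–B7, B7–B8, B8–B9
Each bag holds 4 vertices, so the decomposition has width 3, which upper-bounds the treewidth. For the lower bound: the 4 vertex sets {a,c,f}, {h}, {i}, {d,e,j,l} are disjoint, each induces a connected subgraph, and every pair is joined by at least one edge of G. Contracting each set to a single vertex therefore yields K_{4} as a minor, and since treewidth is minor-monotone, tw(G) ≥ tw(K_{4}) = 3. The upper and lower bounds meet at 3, so that is the treewidth.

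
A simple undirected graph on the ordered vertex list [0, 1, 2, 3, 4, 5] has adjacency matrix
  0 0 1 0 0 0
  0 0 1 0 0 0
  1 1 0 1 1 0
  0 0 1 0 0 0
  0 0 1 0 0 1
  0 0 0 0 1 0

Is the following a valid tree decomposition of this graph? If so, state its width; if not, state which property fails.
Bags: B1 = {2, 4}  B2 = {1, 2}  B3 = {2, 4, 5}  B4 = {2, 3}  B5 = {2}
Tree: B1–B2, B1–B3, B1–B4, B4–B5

A tree decomposition must satisfy three properties: every vertex lies in some bag; for every edge, both endpoints lie together in some bag; and for every vertex, the bags containing it form a connected subtree. Here vertex 0 appears in no bag, so the decomposition is invalid.

No — vertex 0 appears in no bag.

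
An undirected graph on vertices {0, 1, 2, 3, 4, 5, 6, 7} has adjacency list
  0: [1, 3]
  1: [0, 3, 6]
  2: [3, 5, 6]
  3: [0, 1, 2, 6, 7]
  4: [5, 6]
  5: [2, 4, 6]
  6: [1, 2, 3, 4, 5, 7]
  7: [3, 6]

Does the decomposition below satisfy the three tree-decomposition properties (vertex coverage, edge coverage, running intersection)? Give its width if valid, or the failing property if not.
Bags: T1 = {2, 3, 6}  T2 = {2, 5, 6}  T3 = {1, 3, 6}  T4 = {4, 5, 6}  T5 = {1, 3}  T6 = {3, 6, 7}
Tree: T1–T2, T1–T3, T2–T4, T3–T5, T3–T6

No — vertex 0 appears in no bag.

A tree decomposition must satisfy three properties: every vertex lies in some bag; for every edge, both endpoints lie together in some bag; and for every vertex, the bags containing it form a connected subtree. Here vertex 0 appears in no bag, so the decomposition is invalid.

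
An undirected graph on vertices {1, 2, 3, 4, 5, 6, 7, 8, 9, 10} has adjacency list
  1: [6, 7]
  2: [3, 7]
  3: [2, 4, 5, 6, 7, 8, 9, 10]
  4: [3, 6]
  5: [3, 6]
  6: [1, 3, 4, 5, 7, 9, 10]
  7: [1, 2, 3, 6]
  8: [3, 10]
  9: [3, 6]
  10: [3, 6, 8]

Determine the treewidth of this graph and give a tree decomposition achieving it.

Treewidth 2.
One such decomposition:
Bags: B1 = {3, 5, 6}  B2 = {3, 6, 10}  B3 = {3, 8, 10}  B4 = {3, 6, 9}  B5 = {3, 4, 6}  B6 = {3, 6, 7}  B7 = {2, 3, 7}  B8 = {1, 6, 7}
Tree: B1–B2, B2–B3, B1–B4, B1–B5, B4–B6, B6–B7, B6–B8

Each bag holds 3 vertices, so the decomposition has width 2, which upper-bounds the treewidth. Conversely, {1, 6, 7} is a clique of size 3, and the vertices of any clique must share a bag in every tree decomposition; so some bag has ≥ 3 vertices and tw(G) ≥ 2. Hence tw(G) = 2 exactly.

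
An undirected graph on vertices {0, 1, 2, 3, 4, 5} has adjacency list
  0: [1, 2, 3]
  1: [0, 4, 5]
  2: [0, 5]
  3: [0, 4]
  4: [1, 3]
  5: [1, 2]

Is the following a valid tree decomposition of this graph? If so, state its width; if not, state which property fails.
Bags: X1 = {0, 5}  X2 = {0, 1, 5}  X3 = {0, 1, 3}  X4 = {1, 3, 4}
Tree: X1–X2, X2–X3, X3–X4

A tree decomposition must satisfy three properties: every vertex lies in some bag; for every edge, both endpoints lie together in some bag; and for every vertex, the bags containing it form a connected subtree. Here vertex 2 appears in no bag, so the decomposition is invalid.

No — vertex 2 appears in no bag.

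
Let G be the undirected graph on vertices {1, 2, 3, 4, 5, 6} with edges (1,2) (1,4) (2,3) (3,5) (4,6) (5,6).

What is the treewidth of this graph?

2

A width-2 tree decomposition is:
Bags: B1 = {4, 5, 6}  B2 = {1, 4, 5}  B3 = {1, 2, 5}  B4 = {2, 3, 5}
Tree: B1–B2, B2–B3, B3–B4
The largest bag has 3 vertices, giving width 2; this decomposition certifies tw(G) ≤ 2. Since 5–6–4–1–2–3–5 is a cycle in G, G is not acyclic. Forests are exactly the graphs of treewidth ≤ 1, so tw(G) ≥ 2. Hence tw(G) = 2 exactly.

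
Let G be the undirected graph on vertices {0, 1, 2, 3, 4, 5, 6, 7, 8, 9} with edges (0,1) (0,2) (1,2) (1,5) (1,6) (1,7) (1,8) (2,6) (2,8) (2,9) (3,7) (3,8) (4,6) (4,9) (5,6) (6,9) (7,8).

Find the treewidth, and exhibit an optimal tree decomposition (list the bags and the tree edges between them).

Treewidth 2.
Bags: B1 = {1, 2, 8}  B2 = {1, 7, 8}  B3 = {1, 2, 6}  B4 = {3, 7, 8}  B5 = {2, 6, 9}  B6 = {0, 1, 2}  B7 = {1, 5, 6}  B8 = {4, 6, 9}
Tree: B1–B2, B1–B3, B2–B4, B3–B5, B1–B6, B3–B7, B5–B8

Each bag holds 3 vertices, so the decomposition has width 2, which upper-bounds the treewidth. For the lower bound, the 3 vertices {0, 1, 2} are pairwise adjacent, and any tree decomposition puts a clique entirely inside one bag — forcing width ≥ 2. Therefore the treewidth is 2.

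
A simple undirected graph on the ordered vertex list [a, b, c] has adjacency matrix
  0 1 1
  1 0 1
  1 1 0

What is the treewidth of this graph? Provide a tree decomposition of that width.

A single bag containing all 3 vertices is trivially a valid decomposition of width 2. For the lower bound, the 3 vertices {a, b, c} are pairwise adjacent, and any tree decomposition puts a clique entirely inside one bag — forcing width ≥ 2. Hence tw(G) = 2 exactly.

Treewidth 2.
One optimal decomposition is:
Bags: B1 = {a, b, c}
Tree: (single bag)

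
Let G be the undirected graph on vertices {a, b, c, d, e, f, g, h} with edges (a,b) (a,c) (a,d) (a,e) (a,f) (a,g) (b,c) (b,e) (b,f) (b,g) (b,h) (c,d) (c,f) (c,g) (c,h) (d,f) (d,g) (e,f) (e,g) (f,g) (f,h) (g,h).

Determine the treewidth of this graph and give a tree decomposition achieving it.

Every bag has size at most 5, so the width is 5 − 1 = 4 and tw(G) ≤ 4. Conversely, {a, c, d, f, g} is a clique of size 5, and the vertices of any clique must share a bag in every tree decomposition; so some bag has ≥ 5 vertices and tw(G) ≥ 4. Therefore the treewidth is 4.

Treewidth 4.
One such decomposition:
Bags: B1 = {a, b, c, f, g}  B2 = {a, c, d, f, g}  B3 = {a, b, e, f, g}  B4 = {b, c, f, g, h}
Tree: B1–B2, B1–B3, B1–B4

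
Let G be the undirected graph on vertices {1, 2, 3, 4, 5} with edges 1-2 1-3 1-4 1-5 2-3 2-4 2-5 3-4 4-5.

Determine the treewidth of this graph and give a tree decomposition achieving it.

Treewidth 3.
One optimal decomposition is:
Bags: B1 = {1, 2, 3, 4}  B2 = {1, 2, 4, 5}
Tree: B1–B2

The largest bag has 4 vertices, giving width 3; this decomposition certifies tw(G) ≤ 3. On the other hand G contains the 4-clique {1, 2, 3, 4}. A clique must lie in a single bag of any decomposition, so no decomposition can have width below 3. Hence tw(G) = 3 exactly.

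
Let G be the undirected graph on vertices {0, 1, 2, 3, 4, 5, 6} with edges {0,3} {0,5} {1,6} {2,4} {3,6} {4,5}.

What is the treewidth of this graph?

1

A width-1 tree decomposition is:
Bags: B1 = {2, 4}  B2 = {4, 5}  B3 = {0, 5}  B4 = {0, 3}  B5 = {3, 6}  B6 = {1, 6}
Tree: B1–B2, B2–B3, B3–B4, B4–B5, B5–B6
Every bag has size at most 2, so the width is 2 − 1 = 1 and tw(G) ≤ 1. Any graph with an edge has treewidth ≥ 1, and G has the edge 2–4. Combining the bounds, tw(G) = 1.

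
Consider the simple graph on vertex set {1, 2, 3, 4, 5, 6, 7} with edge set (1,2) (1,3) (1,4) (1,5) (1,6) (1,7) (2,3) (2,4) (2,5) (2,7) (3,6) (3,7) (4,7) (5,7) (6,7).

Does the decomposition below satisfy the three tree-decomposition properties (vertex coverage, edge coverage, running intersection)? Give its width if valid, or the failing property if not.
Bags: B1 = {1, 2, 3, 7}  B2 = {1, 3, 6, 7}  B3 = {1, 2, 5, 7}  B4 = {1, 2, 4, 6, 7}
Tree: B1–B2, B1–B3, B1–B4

A tree decomposition must satisfy three properties: every vertex lies in some bag; for every edge, both endpoints lie together in some bag; and for every vertex, the bags containing it form a connected subtree. Here bags containing vertex 6 are not connected in the tree, so the decomposition is invalid.

No — bags containing vertex 6 are not connected in the tree.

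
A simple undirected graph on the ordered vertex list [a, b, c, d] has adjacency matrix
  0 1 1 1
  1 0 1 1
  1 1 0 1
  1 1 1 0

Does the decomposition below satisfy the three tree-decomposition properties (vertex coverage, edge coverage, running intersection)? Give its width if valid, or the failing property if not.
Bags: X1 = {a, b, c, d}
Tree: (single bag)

Checking the three conditions: (i) the bags cover all of {a, b, c, d}; (ii) for each edge, some bag contains both endpoints; (iii) the bags containing any fixed vertex form a subtree. All hold, so the decomposition is valid with width 4 − 1 = 3.

Yes; width 3.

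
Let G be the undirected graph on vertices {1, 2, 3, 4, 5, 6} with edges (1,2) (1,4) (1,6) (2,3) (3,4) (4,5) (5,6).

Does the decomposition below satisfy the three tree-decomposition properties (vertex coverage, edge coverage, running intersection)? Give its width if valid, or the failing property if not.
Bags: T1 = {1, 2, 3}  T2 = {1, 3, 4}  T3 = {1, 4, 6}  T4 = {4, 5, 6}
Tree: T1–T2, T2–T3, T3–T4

Checking the three conditions: (i) the bags cover all of {1, 2, 3, 4, 5, 6}; (ii) for each edge, some bag contains both endpoints; (iii) the bags containing any fixed vertex form a subtree. All hold, so the decomposition is valid with width 3 − 1 = 2.

Yes; width 2.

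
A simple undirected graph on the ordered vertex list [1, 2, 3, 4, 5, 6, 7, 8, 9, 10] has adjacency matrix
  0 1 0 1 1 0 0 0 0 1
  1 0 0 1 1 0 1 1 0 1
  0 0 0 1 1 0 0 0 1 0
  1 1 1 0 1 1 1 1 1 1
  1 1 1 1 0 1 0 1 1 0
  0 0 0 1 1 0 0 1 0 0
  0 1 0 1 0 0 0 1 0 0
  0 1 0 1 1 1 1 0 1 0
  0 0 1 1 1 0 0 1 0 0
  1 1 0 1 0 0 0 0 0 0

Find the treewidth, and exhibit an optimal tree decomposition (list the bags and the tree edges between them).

Treewidth 3.
One such decomposition:
Bags: B1 = {1, 2, 4, 5}  B2 = {2, 4, 5, 8}  B3 = {4, 5, 8, 9}  B4 = {2, 4, 7, 8}  B5 = {3, 4, 5, 9}  B6 = {1, 2, 4, 10}  B7 = {4, 5, 6, 8}
Tree: B1–B2, B2–B3, B2–B4, B3–B5, B1–B6, B2–B7

The largest bag has 4 vertices, giving width 3; this decomposition certifies tw(G) ≤ 3. On the other hand G contains the 4-clique {1, 2, 4, 10}. A clique must lie in a single bag of any decomposition, so no decomposition can have width below 3. Therefore the treewidth is 3.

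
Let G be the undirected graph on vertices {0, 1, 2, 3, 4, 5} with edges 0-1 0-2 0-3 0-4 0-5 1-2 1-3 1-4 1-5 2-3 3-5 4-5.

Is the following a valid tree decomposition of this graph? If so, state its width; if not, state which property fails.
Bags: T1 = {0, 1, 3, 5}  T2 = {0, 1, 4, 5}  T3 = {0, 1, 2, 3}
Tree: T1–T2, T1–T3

Yes; width 3.

Every vertex of G appears in some bag (union = {0, 1, 2, 3, 4, 5}); every edge is covered by a bag; and for each vertex v the set of bags containing v is connected in the bag tree. The decomposition is therefore valid. The largest bag has 4 vertices, so the width is 3.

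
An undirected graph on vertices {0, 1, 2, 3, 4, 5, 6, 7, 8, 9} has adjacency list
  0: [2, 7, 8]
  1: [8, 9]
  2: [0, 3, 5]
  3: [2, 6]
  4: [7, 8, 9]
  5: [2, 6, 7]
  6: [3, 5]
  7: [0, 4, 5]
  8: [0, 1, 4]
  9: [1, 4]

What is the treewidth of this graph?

A width-2 tree decomposition is:
Bags: B1 = {2, 3, 6}  B2 = {2, 5, 6}  B3 = {0, 2, 5}  B4 = {0, 5, 7}  B5 = {0, 7, 8}  B6 = {4, 7, 8}  B7 = {1, 4, 8}  B8 = {1, 4, 9}
Tree: B1–B2, B2–B3, B3–B4, B4–B5, B5–B6, B6–B7, B7–B8
The largest bag has 3 vertices, giving width 2; this decomposition certifies tw(G) ≤ 2. The edges 3–6–5–2–3 form a cycle, so G is not a tree and its treewidth is at least 2. The upper and lower bounds meet at 2, so that is the treewidth.

2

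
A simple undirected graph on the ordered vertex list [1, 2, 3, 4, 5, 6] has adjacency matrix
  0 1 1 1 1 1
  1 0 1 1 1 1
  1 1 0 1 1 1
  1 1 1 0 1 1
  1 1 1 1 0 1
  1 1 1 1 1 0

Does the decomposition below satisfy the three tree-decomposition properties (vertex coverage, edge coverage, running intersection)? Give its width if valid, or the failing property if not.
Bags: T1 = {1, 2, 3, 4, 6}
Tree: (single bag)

No — vertex 5 appears in no bag.

A tree decomposition must satisfy three properties: every vertex lies in some bag; for every edge, both endpoints lie together in some bag; and for every vertex, the bags containing it form a connected subtree. Here vertex 5 appears in no bag, so the decomposition is invalid.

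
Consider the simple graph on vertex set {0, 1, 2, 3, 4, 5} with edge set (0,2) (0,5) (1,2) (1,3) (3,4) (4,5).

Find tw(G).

2

A width-2 tree decomposition is:
Bags: B1 = {3, 4, 5}  B2 = {0, 3, 5}  B3 = {0, 2, 3}  B4 = {1, 2, 3}
Tree: B1–B2, B2–B3, B3–B4
Each bag holds 3 vertices, so the decomposition has width 2, which upper-bounds the treewidth. For the lower bound, G contains the cycle 3–4–5–0–2–1–3, so G is not a forest; only forests have treewidth ≤ 1, hence tw(G) ≥ 2. Hence tw(G) = 2 exactly.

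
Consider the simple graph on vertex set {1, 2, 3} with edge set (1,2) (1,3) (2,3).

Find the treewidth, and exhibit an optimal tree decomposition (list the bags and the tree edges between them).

With just one bag of size 3, the width is 3 − 1 = 2, so tw(G) ≤ 2. For the lower bound, the 3 vertices {1, 2, 3} are pairwise adjacent, and any tree decomposition puts a clique entirely inside one bag — forcing width ≥ 2. Therefore the treewidth is 2.

Treewidth 2.
One such decomposition:
Bags: B1 = {1, 2, 3}
Tree: (single bag)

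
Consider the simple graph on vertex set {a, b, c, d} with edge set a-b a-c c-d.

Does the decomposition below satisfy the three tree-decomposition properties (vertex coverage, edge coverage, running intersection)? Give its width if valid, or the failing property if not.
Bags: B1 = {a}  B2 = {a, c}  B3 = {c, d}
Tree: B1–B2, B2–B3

A tree decomposition must satisfy three properties: every vertex lies in some bag; for every edge, both endpoints lie together in some bag; and for every vertex, the bags containing it form a connected subtree. Here vertex b appears in no bag, so the decomposition is invalid.

No — vertex b appears in no bag.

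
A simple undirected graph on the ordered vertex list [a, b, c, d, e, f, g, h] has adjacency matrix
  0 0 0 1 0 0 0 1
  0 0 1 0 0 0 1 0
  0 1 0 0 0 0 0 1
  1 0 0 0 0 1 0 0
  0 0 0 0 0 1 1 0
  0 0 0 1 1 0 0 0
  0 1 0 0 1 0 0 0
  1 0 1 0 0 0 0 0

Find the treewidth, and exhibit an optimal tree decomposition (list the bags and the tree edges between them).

Treewidth 2.
One such decomposition:
Bags: B1 = {a, d, f}  B2 = {a, e, f}  B3 = {a, e, g}  B4 = {a, b, g}  B5 = {a, b, c}  B6 = {a, c, h}
Tree: B1–B2, B2–B3, B3–B4, B4–B5, B5–B6

Each bag holds 3 vertices, so the decomposition has width 2, which upper-bounds the treewidth. Since a–d–f–e–g–b–c–h–a is a cycle in G, G is not acyclic. Forests are exactly the graphs of treewidth ≤ 1, so tw(G) ≥ 2. The upper and lower bounds meet at 2, so that is the treewidth.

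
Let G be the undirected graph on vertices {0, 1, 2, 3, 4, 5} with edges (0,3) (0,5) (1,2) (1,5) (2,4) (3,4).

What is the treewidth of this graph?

A width-2 tree decomposition is:
Bags: B1 = {0, 3, 4}  B2 = {0, 4, 5}  B3 = {1, 4, 5}  B4 = {1, 2, 4}
Tree: B1–B2, B2–B3, B3–B4
Each bag holds 3 vertices, so the decomposition has width 2, which upper-bounds the treewidth. For the lower bound, G contains the cycle 4–3–0–5–1–2–4, so G is not a forest; only forests have treewidth ≤ 1, hence tw(G) ≥ 2. Combining the bounds, tw(G) = 2.

2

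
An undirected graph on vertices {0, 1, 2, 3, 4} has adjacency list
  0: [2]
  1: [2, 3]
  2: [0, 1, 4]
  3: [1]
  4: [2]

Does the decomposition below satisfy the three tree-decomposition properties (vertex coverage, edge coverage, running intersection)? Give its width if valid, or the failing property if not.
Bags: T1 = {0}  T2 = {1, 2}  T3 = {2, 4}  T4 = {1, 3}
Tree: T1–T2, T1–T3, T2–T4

A tree decomposition must satisfy three properties: every vertex lies in some bag; for every edge, both endpoints lie together in some bag; and for every vertex, the bags containing it form a connected subtree. Here edge (2,0) lies in no bag, so the decomposition is invalid.

No — edge (2,0) lies in no bag.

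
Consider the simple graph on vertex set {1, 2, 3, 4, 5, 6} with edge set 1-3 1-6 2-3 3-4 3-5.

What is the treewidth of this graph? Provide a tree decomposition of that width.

Treewidth 1.
One optimal decomposition is:
Bags: B1 = {1, 3}  B2 = {1, 6}  B3 = {3, 5}  B4 = {2, 3}  B5 = {3, 4}
Tree: B1–B2, B1–B3, B3–B4, B1–B5

Every bag has size at most 2, so the width is 2 − 1 = 1 and tw(G) ≤ 1. G has an edge, so its treewidth is at least 1. The upper and lower bounds meet at 1, so that is the treewidth.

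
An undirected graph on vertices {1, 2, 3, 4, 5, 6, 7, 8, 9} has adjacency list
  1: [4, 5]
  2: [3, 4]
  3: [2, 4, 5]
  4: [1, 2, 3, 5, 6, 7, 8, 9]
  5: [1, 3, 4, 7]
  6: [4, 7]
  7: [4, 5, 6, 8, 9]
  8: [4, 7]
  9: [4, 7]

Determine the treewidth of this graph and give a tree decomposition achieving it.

Each bag holds 3 vertices, so the decomposition has width 2, which upper-bounds the treewidth. On the other hand G contains the 3-clique {1, 4, 5}. A clique must lie in a single bag of any decomposition, so no decomposition can have width below 2. Therefore the treewidth is 2.

Treewidth 2.
One such decomposition:
Bags: B1 = {1, 4, 5}  B2 = {3, 4, 5}  B3 = {4, 5, 7}  B4 = {4, 7, 8}  B5 = {2, 3, 4}  B6 = {4, 6, 7}  B7 = {4, 7, 9}
Tree: B1–B2, B2–B3, B3–B4, B2–B5, B4–B6, B3–B7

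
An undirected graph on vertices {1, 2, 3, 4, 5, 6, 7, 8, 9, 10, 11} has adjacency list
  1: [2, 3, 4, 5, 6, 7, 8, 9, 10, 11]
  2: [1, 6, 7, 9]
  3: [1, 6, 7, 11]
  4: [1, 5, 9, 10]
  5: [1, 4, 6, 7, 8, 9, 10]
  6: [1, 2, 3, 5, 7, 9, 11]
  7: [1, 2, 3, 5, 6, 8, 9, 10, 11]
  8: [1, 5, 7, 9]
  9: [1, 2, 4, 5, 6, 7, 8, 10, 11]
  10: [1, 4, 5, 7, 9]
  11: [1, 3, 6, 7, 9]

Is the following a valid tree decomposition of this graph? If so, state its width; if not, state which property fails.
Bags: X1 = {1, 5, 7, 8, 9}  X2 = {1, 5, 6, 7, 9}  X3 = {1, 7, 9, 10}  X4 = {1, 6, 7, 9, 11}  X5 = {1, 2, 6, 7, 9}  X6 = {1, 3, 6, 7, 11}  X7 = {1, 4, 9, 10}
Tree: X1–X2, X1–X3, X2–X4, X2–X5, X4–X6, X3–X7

No — edge (5,10) lies in no bag.

A tree decomposition must satisfy three properties: every vertex lies in some bag; for every edge, both endpoints lie together in some bag; and for every vertex, the bags containing it form a connected subtree. Here edge (5,10) lies in no bag, so the decomposition is invalid.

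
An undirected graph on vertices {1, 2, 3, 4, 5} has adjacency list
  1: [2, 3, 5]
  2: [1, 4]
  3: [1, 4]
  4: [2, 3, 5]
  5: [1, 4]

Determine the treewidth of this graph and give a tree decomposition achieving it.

Each bag holds 3 vertices, so the decomposition has width 2, which upper-bounds the treewidth. Since 4–5–1–3–4 is a cycle in G, G is not acyclic. Forests are exactly the graphs of treewidth ≤ 1, so tw(G) ≥ 2. Hence tw(G) = 2 exactly.

Treewidth 2.
One such decomposition:
Bags: B1 = {1, 4, 5}  B2 = {1, 3, 4}  B3 = {1, 2, 4}
Tree: B1–B2, B2–B3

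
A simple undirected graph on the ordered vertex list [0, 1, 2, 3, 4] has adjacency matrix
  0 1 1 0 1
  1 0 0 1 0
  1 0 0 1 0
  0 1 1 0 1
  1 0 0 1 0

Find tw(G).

2

A width-2 tree decomposition is:
Bags: B1 = {0, 1, 3}  B2 = {0, 2, 3}  B3 = {0, 3, 4}
Tree: B1–B2, B2–B3
The largest bag has 3 vertices, giving width 2; this decomposition certifies tw(G) ≤ 2. For the lower bound, G contains the cycle 3–1–0–2–3, so G is not a forest; only forests have treewidth ≤ 1, hence tw(G) ≥ 2. Combining the bounds, tw(G) = 2.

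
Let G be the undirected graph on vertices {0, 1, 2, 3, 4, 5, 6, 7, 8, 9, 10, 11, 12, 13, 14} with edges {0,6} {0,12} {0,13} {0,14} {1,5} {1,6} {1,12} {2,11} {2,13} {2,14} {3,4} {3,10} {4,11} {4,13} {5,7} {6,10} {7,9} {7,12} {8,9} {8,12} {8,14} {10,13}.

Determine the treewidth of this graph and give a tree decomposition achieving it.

Treewidth 3.
One such decomposition:
Bags: B1 = {1, 5, 7, 9}  B2 = {1, 7, 9, 12}  B3 = {1, 8, 9, 12}  B4 = {1, 6, 8, 12}  B5 = {0, 6, 8, 12}  B6 = {0, 6, 8, 14}  B7 = {0, 6, 10, 14}  B8 = {0, 10, 13, 14}  B9 = {2, 10, 13, 14}  B10 = {2, 3, 10, 13}  B11 = {2, 3, 4, 13}  B12 = {2, 3, 4, 11}
Tree: B1–B2, B2–B3, B3–B4, B4–B5, B5–B6, B6–B7, B7–B8, B8–B9, B9–B10, B10–B11, B11–B12

Every bag has size at most 4, so the width is 4 − 1 = 3 and tw(G) ≤ 3. For the lower bound: the 4 vertex sets {5,7,9}, {1}, {12}, {0,6,8,14} are disjoint, each induces a connected subgraph, and every pair is joined by at least one edge of G. Contracting each set to a single vertex therefore yields K_{4} as a minor, and since treewidth is minor-monotone, tw(G) ≥ tw(K_{4}) = 3. Combining the bounds, tw(G) = 3.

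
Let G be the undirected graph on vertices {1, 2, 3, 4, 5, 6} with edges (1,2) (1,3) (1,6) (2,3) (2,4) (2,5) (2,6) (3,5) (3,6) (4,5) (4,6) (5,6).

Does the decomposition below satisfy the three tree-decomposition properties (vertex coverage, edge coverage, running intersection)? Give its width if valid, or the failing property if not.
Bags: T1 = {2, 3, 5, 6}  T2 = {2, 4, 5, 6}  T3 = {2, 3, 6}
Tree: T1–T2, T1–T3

No — vertex 1 appears in no bag.

A tree decomposition must satisfy three properties: every vertex lies in some bag; for every edge, both endpoints lie together in some bag; and for every vertex, the bags containing it form a connected subtree. Here vertex 1 appears in no bag, so the decomposition is invalid.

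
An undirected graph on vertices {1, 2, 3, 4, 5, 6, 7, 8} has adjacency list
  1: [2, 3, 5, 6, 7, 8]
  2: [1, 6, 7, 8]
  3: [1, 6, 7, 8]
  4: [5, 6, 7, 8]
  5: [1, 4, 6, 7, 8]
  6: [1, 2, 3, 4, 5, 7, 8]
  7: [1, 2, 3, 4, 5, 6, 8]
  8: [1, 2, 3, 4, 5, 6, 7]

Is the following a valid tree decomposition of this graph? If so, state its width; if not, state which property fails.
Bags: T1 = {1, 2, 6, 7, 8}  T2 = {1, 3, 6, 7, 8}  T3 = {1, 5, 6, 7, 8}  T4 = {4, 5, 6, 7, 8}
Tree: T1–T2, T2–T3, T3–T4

Yes; width 4.

Every vertex of G appears in some bag (union = {1, 2, 3, 4, 5, 6, 7, 8}); every edge is covered by a bag; and for each vertex v the set of bags containing v is connected in the bag tree. The decomposition is therefore valid. The largest bag has 5 vertices, so the width is 4.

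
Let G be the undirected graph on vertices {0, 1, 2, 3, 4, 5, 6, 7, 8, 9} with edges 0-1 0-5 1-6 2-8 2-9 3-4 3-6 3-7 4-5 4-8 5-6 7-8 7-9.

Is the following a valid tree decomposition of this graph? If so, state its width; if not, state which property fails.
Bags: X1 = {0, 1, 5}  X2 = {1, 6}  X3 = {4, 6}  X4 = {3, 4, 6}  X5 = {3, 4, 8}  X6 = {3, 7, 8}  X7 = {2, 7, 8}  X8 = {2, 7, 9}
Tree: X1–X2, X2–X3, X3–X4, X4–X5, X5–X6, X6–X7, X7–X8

A tree decomposition must satisfy three properties: every vertex lies in some bag; for every edge, both endpoints lie together in some bag; and for every vertex, the bags containing it form a connected subtree. Here edge (5,6) lies in no bag, so the decomposition is invalid.

No — edge (5,6) lies in no bag.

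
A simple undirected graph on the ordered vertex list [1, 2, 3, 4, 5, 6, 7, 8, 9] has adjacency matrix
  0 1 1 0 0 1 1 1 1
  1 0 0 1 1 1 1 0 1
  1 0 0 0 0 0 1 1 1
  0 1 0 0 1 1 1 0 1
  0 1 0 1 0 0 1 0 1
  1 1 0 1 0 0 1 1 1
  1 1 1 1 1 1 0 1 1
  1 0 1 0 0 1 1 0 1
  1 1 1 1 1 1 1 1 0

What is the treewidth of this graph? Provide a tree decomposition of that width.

Treewidth 4.
One such decomposition:
Bags: B1 = {1, 3, 7, 8, 9}  B2 = {1, 6, 7, 8, 9}  B3 = {1, 2, 6, 7, 9}  B4 = {2, 4, 6, 7, 9}  B5 = {2, 4, 5, 7, 9}
Tree: B1–B2, B2–B3, B3–B4, B4–B5

The largest bag has 5 vertices, giving width 4; this decomposition certifies tw(G) ≤ 4. Conversely, {1, 3, 7, 8, 9} is a clique of size 5, and the vertices of any clique must share a bag in every tree decomposition; so some bag has ≥ 5 vertices and tw(G) ≥ 4. Combining the bounds, tw(G) = 4.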